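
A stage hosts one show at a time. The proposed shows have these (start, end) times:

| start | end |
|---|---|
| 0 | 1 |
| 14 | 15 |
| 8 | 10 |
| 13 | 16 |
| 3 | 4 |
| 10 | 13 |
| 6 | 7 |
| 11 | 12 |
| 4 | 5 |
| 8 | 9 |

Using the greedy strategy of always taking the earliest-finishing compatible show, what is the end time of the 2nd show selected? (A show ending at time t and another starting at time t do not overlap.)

4

Order by finish time; keep every interval that doesn't clash with the previous kept one.
Sorted by end: (0,1)  (3,4)  (4,5)  (6,7)  (8,9)  (8,10)  (11,12)  (10,13)  (14,15)  (13,16)
take (0,1); take (3,4); take (4,5); take (6,7); take (8,9); skip (8,10); take (11,12); take (14,15).
Selected: (0,1) (3,4) (4,5) (6,7) (8,9) (11,12) (14,15)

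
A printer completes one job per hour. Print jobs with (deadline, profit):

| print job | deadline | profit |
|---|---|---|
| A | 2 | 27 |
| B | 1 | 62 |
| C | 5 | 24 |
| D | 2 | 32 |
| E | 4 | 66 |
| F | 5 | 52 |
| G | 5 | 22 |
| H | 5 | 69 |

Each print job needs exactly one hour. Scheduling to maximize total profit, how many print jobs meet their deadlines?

Sort by profit descending; place each in the latest free slot ≤ its deadline.
By profit: H(d5,69), E(d4,66), B(d1,62), F(d5,52), D(d2,32), A(d2,27), C(d5,24), G(d5,22)
H→slot 5; E→slot 4; B→slot 1; F→slot 3; D→slot 2; A skipped; C skipped; G skipped.
5 of 8 scheduled.

5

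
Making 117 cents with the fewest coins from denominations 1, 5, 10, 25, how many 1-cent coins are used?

2

117 − 4×25→17 − 1×10→7 − 1×5→2 − 2×1→0
Count of 1: 2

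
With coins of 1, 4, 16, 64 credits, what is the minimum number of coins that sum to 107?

107 − 1×64→43 − 2×16→11 − 2×4→3 − 3×1→0
Total coins = 1 + 2 + 2 + 3 = 8

8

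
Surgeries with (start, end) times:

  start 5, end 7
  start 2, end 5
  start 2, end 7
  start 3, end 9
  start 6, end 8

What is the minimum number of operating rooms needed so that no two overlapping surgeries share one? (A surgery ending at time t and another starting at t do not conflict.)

The answer is the maximum number of intervals overlapping at any instant.
starts: [2, 2, 3, 5, 6]
ends:   [5, 7, 7, 8, 9]
s2→1 s2→2 s3→3 e5→2 s5→3 s6→4  — peak 4.

4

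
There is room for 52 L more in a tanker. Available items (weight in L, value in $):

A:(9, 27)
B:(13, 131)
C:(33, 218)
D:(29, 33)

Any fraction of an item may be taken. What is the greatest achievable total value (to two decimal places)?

367.00

Greedy by value/weight ratio, highest first.
Ratios (sorted): B 10.08, C 6.61, A 3.00, D 1.14
take B (13 @ 131); take C (33 @ 218); take 6/9 of A → 18.00. Capacity used 52/52.
Total value = 367.00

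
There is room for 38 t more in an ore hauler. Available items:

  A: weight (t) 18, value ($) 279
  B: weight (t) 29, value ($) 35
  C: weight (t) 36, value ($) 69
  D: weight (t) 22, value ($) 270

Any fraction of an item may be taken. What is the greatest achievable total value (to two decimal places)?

Ratios (sorted): A 15.50, D 12.27, C 1.92, B 1.21
take A (18 @ 279); take 20/22 of D → 245.45. Capacity used 38/38.
Total value = 524.45

524.45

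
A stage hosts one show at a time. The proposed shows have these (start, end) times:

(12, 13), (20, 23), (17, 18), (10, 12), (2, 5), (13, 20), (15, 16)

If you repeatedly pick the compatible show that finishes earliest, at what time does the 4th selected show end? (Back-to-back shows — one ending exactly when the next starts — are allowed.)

Sort by end time and greedily take each interval whose start is ≥ the last chosen end.
Sorted by end: (2,5)  (10,12)  (12,13)  (15,16)  (17,18)  (13,20)  (20,23)
take (2,5); take (10,12); take (12,13); take (15,16); take (17,18); take (20,23).
Selected: (2,5) (10,12) (12,13) (15,16) (17,18) (20,23)

16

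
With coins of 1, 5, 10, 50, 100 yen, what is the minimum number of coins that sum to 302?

Use the largest denomination that fits, subtract, and repeat.
302 − 3×100→2 − 2×1→0
Total coins = 3 + 2 = 5

5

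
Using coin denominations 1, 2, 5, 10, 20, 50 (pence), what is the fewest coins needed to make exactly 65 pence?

65 = 1×50 + 1×10 + 1×5
Total coins = 1 + 1 + 1 = 3

3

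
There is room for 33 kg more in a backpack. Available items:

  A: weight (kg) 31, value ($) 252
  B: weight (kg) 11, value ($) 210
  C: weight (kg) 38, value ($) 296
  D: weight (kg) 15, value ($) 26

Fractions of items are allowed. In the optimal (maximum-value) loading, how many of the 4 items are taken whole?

Sort by value per unit weight and fill in that order.
Order: B (210/11=19.09) > A (252/31=8.13) > C (296/38=7.79) > D (26/15=1.73)
Fill: take B (11 @ 210) → take 22/31 of A → 178.84; 33/33 used.
1 item(s) taken whole; one partial (take 22/31 of A).

1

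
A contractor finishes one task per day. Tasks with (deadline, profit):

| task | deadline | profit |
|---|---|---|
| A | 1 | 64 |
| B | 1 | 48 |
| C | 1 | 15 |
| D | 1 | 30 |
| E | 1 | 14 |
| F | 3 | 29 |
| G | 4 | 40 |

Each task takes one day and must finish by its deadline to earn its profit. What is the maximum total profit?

133

Sort by profit descending; place each in the latest free slot ≤ its deadline.
By profit: A(d1,64), B(d1,48), G(d4,40), D(d1,30), F(d3,29), C(d1,15), E(d1,14)
A→slot 1; B skipped; G→slot 4; D skipped; F→slot 3; C skipped; E skipped.
Profit = 64 + 29 + 40 = 133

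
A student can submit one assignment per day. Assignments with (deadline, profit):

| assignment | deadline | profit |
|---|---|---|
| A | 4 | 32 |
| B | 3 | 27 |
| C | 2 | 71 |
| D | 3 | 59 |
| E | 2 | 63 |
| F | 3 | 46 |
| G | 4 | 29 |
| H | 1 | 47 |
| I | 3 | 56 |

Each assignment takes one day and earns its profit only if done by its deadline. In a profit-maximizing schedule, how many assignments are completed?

4

Take jobs in profit order; each goes to the latest open slot no later than its deadline.
By profit: C(d2,71), E(d2,63), D(d3,59), I(d3,56), H(d1,47), F(d3,46), A(d4,32), G(d4,29), B(d3,27)
C→slot 2; E→slot 1; D→slot 3; I skipped; H skipped; F skipped; A→slot 4; G skipped; B skipped.
4 of 9 scheduled.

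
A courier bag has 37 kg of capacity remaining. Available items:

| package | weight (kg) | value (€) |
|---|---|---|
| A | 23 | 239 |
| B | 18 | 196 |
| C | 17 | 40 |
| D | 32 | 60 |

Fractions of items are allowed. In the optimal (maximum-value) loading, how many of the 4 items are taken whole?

1

Greedy by value/weight ratio, highest first.
Ratios (sorted): B 10.89, A 10.39, C 2.35, D 1.88
take B (18 @ 196); take 19/23 of A → 197.43. Capacity used 37/37.
1 item(s) taken whole; one partial (take 19/23 of A).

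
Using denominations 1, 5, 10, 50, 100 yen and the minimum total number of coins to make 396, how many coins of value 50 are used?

1

Use the largest denomination that fits, subtract, and repeat.
396 − 3×100→96 − 1×50→46 − 4×10→6 − 1×5→1 − 1×1→0
Count of 50: 1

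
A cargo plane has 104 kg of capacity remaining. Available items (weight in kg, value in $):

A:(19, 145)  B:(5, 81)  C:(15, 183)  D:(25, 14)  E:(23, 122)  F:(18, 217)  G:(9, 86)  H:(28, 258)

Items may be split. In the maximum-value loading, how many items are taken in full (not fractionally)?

Greedy by value/weight ratio, highest first.
Ratios (sorted): B 16.20, C 12.20, F 12.06, G 9.56, H 9.21, A 7.63, E 5.30, D 0.56
take B (5 @ 81); take C (15 @ 183); take F (18 @ 217); take G (9 @ 86); take H (28 @ 258); take A (19 @ 145); take 10/23 of E → 53.04. Capacity used 104/104.
6 item(s) taken whole; one partial (take 10/23 of E).

6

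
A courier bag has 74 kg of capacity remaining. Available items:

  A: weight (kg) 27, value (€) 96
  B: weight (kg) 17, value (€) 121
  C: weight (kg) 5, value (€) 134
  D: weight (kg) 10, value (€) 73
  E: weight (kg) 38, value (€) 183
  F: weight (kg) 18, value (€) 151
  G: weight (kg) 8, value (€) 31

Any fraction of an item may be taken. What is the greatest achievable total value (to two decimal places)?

Greedy by value/weight ratio, highest first.
Order: C (134/5=26.80) > F (151/18=8.39) > D (73/10=7.30) > B (121/17=7.12) > E (183/38=4.82) > G (31/8=3.88) > A (96/27=3.56)
Fill: take C (5 @ 134) → take F (18 @ 151) → take D (10 @ 73) → take B (17 @ 121) → take 24/38 of E → 115.58; 74/74 used.
Total value = 594.58

594.58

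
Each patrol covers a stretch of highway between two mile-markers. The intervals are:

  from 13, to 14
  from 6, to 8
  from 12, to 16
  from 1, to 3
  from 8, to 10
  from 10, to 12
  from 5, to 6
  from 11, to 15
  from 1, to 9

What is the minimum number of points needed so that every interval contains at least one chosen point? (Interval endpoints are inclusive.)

Process intervals by earliest right end; each time one isn't hit yet, stab at its right endpoint.
By right end: [1,3]  [5,6]  [6,8]  [1,9]  [8,10]  [10,12]  [13,14]  [11,15]  [12,16]
[1,3] uncovered → point at 3; [5,6] uncovered → point at 6; [8,10] uncovered → point at 10; [13,14] uncovered → point at 14.
Points: 3, 6, 10, 14 (4 total).

4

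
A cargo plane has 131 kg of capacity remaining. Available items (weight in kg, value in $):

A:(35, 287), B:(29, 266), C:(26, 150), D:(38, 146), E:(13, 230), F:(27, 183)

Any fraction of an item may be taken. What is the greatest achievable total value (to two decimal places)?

Ratios (sorted): E 17.69, B 9.17, A 8.20, F 6.78, C 5.77, D 3.84
take E (13 @ 230); take B (29 @ 266); take A (35 @ 287); take F (27 @ 183); take C (26 @ 150); take 1/38 of D → 3.84. Capacity used 131/131.
Total value = 1119.84

1119.84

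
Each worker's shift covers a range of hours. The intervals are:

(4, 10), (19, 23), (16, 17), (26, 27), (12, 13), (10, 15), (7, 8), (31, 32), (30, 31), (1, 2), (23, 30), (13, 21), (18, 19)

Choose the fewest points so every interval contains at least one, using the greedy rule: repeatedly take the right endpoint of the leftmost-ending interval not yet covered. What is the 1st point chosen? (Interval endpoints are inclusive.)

Sort by right endpoint; whenever an interval is uncovered, place a point at its right end.
By right end: [1,2]  [7,8]  [4,10]  [12,13]  [10,15]  [16,17]  [18,19]  [13,21]  [19,23]  [26,27]  [23,30]  [30,31]  [31,32]
[1,2] uncovered → point at 2; [7,8] uncovered → point at 8; [12,13] uncovered → point at 13; [16,17] uncovered → point at 17; [18,19] uncovered → point at 19; [26,27] uncovered → point at 27; [30,31] uncovered → point at 31.
Points: 2, 8, 13, 17, 19, 27, 31 (7 total).

2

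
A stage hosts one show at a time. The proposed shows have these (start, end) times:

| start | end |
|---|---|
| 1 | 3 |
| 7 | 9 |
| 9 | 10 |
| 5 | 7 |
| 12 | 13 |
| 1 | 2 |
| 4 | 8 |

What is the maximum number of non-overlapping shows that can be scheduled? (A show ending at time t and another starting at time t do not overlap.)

5

By end time: (1,2), (1,3), (5,7), (4,8), (7,9), (9,10), (12,13).
Pick (1,2); next start ≥ 2 → (5,7); next start ≥ 7 → (7,9); next start ≥ 9 → (9,10); next start ≥ 10 → (12,13).
Selected 5 shows.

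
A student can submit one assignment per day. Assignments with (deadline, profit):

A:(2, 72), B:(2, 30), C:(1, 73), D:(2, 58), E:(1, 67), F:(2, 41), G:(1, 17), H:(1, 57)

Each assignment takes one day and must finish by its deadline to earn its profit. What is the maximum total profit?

145

Take jobs in profit order; each goes to the latest open slot no later than its deadline.
By profit: C(d1,73), A(d2,72), E(d1,67), D(d2,58), H(d1,57), F(d2,41), B(d2,30), G(d1,17)
C→slot 1; A→slot 2; E skipped; D skipped; H skipped; F skipped; B skipped; G skipped.
Profit = 73 + 72 = 145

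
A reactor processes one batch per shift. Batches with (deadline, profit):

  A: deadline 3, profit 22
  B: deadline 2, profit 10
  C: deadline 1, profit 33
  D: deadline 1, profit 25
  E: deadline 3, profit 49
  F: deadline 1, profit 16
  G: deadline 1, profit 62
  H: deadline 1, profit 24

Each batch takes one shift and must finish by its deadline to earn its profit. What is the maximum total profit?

133

Sort by profit descending; place each in the latest free slot ≤ its deadline.
By profit: G(d1,62), E(d3,49), C(d1,33), D(d1,25), H(d1,24), A(d3,22), F(d1,16), B(d2,10)
G→slot 1; E→slot 3; C skipped; D skipped; H skipped; A→slot 2; F skipped; B skipped.
Profit = 62 + 22 + 49 = 133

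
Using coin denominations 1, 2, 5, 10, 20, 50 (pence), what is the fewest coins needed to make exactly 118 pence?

Use the largest denomination that fits, subtract, and repeat.
118 = 2×50 + 1×10 + 1×5 + 1×2 + 1×1
Total coins = 2 + 1 + 1 + 1 + 1 = 6

6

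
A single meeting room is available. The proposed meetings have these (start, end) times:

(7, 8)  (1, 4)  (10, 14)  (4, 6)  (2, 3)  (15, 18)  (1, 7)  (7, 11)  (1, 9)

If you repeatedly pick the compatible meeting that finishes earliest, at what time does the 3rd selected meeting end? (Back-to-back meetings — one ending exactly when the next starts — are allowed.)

8

Order by finish time; keep every interval that doesn't clash with the previous kept one.
Sorted by end: (2,3)  (1,4)  (4,6)  (1,7)  (7,8)  (1,9)  (7,11)  (10,14)  (15,18)
take (2,3); take (4,6); skip (1,7); take (7,8); take (10,14); take (15,18).
Selected: (2,3) (4,6) (7,8) (10,14) (15,18)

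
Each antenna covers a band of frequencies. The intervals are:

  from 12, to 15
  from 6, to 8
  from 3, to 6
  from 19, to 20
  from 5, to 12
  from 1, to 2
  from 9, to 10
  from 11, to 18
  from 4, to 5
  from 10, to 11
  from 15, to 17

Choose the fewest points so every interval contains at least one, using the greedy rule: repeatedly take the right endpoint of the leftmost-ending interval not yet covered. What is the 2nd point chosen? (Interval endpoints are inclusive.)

Sort by right endpoint; whenever an interval is uncovered, place a point at its right end.
By right end: [1,2]  [4,5]  [3,6]  [6,8]  [9,10]  [10,11]  [5,12]  [12,15]  [15,17]  [11,18]  [19,20]
[1,2] uncovered → point at 2; [4,5] uncovered → point at 5; [6,8] uncovered → point at 8; [9,10] uncovered → point at 10; [12,15] uncovered → point at 15; [19,20] uncovered → point at 20.
Points: 2, 5, 8, 10, 15, 20 (6 total).

5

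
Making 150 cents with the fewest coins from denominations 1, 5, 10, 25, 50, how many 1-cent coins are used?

150 − 3×50→0
Count of 1: 0

0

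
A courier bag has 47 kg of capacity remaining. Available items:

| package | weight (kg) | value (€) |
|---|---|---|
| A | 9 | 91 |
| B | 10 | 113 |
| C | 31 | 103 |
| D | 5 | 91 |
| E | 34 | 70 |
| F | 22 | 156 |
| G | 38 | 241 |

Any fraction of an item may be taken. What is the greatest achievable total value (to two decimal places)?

Ratios (sorted): D 18.20, B 11.30, A 10.11, F 7.09, G 6.34, C 3.32, E 2.06
take D (5 @ 91); take B (10 @ 113); take A (9 @ 91); take F (22 @ 156); take 1/38 of G → 6.34. Capacity used 47/47.
Total value = 457.34

457.34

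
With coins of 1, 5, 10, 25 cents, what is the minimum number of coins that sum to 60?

3

Use the largest denomination that fits, subtract, and repeat.
60 = 2×25 + 1×10
Total coins = 2 + 1 = 3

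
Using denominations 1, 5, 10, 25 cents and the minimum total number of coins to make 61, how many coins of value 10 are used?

61 − 2×25→11 − 1×10→1 − 1×1→0
Count of 10: 1

1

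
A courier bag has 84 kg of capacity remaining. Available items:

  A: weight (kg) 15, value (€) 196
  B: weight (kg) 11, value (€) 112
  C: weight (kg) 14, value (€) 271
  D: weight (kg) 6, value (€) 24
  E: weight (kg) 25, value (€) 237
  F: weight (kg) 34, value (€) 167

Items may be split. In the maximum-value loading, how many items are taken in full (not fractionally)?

Greedy by value/weight ratio, highest first.
Order: C (271/14=19.36) > A (196/15=13.07) > B (112/11=10.18) > E (237/25=9.48) > F (167/34=4.91) > D (24/6=4.00)
Fill: take C (14 @ 271) → take A (15 @ 196) → take B (11 @ 112) → take E (25 @ 237) → take 19/34 of F → 93.32; 84/84 used.
4 item(s) taken whole; one partial (take 19/34 of F).

4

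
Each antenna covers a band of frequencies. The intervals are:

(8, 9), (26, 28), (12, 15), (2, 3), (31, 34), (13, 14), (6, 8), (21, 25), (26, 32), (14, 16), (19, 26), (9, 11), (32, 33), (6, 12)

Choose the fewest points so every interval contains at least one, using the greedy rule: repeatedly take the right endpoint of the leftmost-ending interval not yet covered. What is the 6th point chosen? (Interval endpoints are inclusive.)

By right end: [2,3]  [6,8]  [8,9]  [9,11]  [6,12]  [13,14]  [12,15]  [14,16]  [21,25]  [19,26]  [26,28]  [26,32]  [32,33]  [31,34]
[2,3] uncovered → point at 3; [6,8] uncovered → point at 8; [9,11] uncovered → point at 11; [13,14] uncovered → point at 14; [21,25] uncovered → point at 25; [26,28] uncovered → point at 28; [32,33] uncovered → point at 33.
Points: 3, 8, 11, 14, 25, 28, 33 (7 total).

28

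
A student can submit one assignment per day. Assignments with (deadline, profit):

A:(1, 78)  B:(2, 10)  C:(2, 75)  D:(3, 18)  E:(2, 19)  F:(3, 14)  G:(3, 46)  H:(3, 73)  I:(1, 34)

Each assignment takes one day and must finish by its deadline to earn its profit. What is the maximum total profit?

226

Take jobs in profit order; each goes to the latest open slot no later than its deadline.
By profit: A(d1,78), C(d2,75), H(d3,73), G(d3,46), I(d1,34), E(d2,19), D(d3,18), F(d3,14), B(d2,10)
A→slot 1; C→slot 2; H→slot 3; G skipped; I skipped; E skipped; D skipped; F skipped; B skipped.
Profit = 78 + 75 + 73 = 226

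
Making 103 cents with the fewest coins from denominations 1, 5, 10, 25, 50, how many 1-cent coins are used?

3

103 = 2×50 + 3×1
Count of 1: 3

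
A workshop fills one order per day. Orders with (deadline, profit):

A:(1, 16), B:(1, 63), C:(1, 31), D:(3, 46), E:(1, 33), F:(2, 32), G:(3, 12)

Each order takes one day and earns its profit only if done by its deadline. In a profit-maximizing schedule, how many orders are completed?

Sort by profit descending; place each in the latest free slot ≤ its deadline.
Profit order: B=63 D=46 E=33 F=32 C=31 A=16 G=12
Assign: B→slot 1, D→slot 3, E skipped, F→slot 2, C skipped, A skipped, G skipped.
Slots: [1:B] [2:F] [3:D]
3 of 7 scheduled.

3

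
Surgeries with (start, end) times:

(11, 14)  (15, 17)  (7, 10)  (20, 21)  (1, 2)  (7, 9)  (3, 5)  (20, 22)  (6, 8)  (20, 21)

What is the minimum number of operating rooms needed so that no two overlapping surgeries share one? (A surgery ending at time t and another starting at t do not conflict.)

3

Events (time:±→running): 1:+→1 2:-→0 3:+→1 5:-→0 6:+→1 7:+→2 7:+→3 … peak 3.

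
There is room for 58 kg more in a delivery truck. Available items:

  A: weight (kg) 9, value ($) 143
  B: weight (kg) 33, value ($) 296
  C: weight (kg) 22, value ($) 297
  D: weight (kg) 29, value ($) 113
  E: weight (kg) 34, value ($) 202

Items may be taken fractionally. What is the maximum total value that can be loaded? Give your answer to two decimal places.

682.18

Order: A (143/9=15.89) > C (297/22=13.50) > B (296/33=8.97) > E (202/34=5.94) > D (113/29=3.90)
Fill: take A (9 @ 143) → take C (22 @ 297) → take 27/33 of B → 242.18; 58/58 used.
Total value = 682.18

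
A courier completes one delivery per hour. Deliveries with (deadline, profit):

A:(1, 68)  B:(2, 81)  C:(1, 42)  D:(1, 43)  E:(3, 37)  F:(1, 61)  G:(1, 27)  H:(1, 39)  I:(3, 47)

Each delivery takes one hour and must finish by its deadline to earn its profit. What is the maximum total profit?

196

Sort by profit descending; place each in the latest free slot ≤ its deadline.
Profit order: B=81 A=68 F=61 I=47 D=43 C=42 H=39 E=37 G=27
Assign: B→slot 2, A→slot 1, F skipped, I→slot 3, D skipped, C skipped, H skipped, E skipped, G skipped.
Slots: [1:A] [2:B] [3:I]
Profit = 68 + 81 + 47 = 196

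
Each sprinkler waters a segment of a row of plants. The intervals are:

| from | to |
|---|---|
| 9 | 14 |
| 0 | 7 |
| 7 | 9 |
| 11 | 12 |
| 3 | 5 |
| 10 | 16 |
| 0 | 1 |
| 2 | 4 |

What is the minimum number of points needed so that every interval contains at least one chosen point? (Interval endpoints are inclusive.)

4

By right end: [0,1]  [2,4]  [3,5]  [0,7]  [7,9]  [11,12]  [9,14]  [10,16]
[0,1] uncovered → point at 1; [2,4] uncovered → point at 4; [7,9] uncovered → point at 9; [11,12] uncovered → point at 12.
Points: 1, 4, 9, 12 (4 total).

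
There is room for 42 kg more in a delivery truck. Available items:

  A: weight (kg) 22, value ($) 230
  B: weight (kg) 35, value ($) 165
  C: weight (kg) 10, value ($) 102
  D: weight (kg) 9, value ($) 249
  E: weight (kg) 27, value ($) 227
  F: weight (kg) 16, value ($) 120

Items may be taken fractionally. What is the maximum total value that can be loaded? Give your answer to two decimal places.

Sort by value per unit weight and fill in that order.
Order: D (249/9=27.67) > A (230/22=10.45) > C (102/10=10.20) > E (227/27=8.41) > F (120/16=7.50) > B (165/35=4.71)
Fill: take D (9 @ 249) → take A (22 @ 230) → take C (10 @ 102) → take 1/27 of E → 8.41; 42/42 used.
Total value = 589.41

589.41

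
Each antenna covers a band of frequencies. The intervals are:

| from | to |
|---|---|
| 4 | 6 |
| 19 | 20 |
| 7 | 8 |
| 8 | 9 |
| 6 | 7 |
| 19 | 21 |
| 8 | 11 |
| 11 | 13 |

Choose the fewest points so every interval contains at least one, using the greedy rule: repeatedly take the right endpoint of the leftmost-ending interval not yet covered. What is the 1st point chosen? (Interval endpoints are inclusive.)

Process intervals by earliest right end; each time one isn't hit yet, stab at its right endpoint.
By right end: [4,6]  [6,7]  [7,8]  [8,9]  [8,11]  [11,13]  [19,20]  [19,21]
[4,6] uncovered → point at 6; [7,8] uncovered → point at 8; [11,13] uncovered → point at 13; [19,20] uncovered → point at 20.
Points: 6, 8, 13, 20 (4 total).

6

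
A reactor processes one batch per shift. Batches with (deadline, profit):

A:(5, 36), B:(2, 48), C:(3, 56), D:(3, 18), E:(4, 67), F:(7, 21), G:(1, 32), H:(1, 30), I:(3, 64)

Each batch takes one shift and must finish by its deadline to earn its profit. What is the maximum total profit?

292

Profit order: E=67 I=64 C=56 B=48 A=36 G=32 H=30 F=21 D=18
Assign: E→slot 4, I→slot 3, C→slot 2, B→slot 1, A→slot 5, G skipped, H skipped, F→slot 7, D skipped.
Slots: [1:B] [2:C] [3:I] [4:E] [5:A] [7:F]
Profit = 48 + 56 + 64 + 67 + 36 + 21 = 292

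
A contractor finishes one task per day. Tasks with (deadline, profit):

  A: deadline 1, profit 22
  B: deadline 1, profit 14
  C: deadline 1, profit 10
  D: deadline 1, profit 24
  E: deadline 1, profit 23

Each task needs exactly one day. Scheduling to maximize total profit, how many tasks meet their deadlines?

Profit order: D=24 E=23 A=22 B=14 C=10
Assign: D→slot 1, E skipped, A skipped, B skipped, C skipped.
Slots: [1:D]
1 of 5 scheduled.

1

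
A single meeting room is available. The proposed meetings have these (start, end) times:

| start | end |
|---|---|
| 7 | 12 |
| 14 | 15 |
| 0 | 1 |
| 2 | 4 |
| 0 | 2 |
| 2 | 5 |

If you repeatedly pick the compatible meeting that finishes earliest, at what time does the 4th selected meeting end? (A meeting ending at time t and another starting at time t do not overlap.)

By end time: (0,1), (0,2), (2,4), (2,5), (7,12), (14,15).
Pick (0,1); next start ≥ 1 → (2,4); next start ≥ 4 → (7,12); next start ≥ 12 → (14,15).
Selected: (0,1) (2,4) (7,12) (14,15)

15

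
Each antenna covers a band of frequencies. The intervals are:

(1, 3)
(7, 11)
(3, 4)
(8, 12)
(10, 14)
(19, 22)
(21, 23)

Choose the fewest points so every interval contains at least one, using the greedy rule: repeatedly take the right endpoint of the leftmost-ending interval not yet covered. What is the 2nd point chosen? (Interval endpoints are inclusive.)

Sorted: [1,3] [3,4] [7,11] [8,12] [10,14] [19,22] [21,23]
{[1,3],[3,4]} hit by 3; {[7,11],[8,12],[10,14]} hit by 11; {[19,22],[21,23]} hit by 22.
Points: 3, 11, 22 (3 total).

11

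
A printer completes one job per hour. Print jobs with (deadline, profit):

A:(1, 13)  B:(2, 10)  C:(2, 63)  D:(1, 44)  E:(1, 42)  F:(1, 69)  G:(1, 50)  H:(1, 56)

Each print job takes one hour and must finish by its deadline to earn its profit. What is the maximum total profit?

By profit: F(d1,69), C(d2,63), H(d1,56), G(d1,50), D(d1,44), E(d1,42), A(d1,13), B(d2,10)
F→slot 1; C→slot 2; H skipped; G skipped; D skipped; E skipped; A skipped; B skipped.
Profit = 69 + 63 = 132

132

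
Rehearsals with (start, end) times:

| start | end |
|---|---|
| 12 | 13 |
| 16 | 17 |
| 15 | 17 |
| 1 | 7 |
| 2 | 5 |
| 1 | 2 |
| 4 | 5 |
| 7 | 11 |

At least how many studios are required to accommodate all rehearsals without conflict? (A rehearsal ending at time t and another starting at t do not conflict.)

3

Count concurrent intervals with a sweep; the peak is the room count.
starts: [1, 1, 2, 4, 7, 12, 15, 16]
ends:   [2, 5, 5, 7, 11, 13, 17, 17]
s1→1 s1→2 e2→1 s2→2 s4→3  — peak 3.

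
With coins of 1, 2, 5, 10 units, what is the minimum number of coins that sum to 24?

24 − 2×10→4 − 2×2→0
Total coins = 2 + 2 = 4

4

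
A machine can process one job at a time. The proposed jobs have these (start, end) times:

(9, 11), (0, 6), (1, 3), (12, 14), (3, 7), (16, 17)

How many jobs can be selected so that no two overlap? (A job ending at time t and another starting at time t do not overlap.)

5

Order by finish time; keep every interval that doesn't clash with the previous kept one.
Sorted by end: (1,3)  (0,6)  (3,7)  (9,11)  (12,14)  (16,17)
take (1,3); take (3,7); take (9,11); take (12,14); take (16,17).
Selected 5 jobs.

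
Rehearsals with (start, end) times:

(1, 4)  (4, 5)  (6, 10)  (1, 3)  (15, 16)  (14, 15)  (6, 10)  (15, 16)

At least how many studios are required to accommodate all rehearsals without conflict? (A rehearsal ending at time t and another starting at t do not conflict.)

2

Count concurrent intervals with a sweep; the peak is the room count.
starts: [1, 1, 4, 6, 6, 14, 15, 15]
ends:   [3, 4, 5, 10, 10, 15, 16, 16]
s1→1 s1→2  — peak 2.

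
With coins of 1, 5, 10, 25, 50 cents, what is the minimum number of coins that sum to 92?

6

Use the largest denomination that fits, subtract, and repeat.
92 = 1×50 + 1×25 + 1×10 + 1×5 + 2×1
Total coins = 1 + 1 + 1 + 1 + 2 = 6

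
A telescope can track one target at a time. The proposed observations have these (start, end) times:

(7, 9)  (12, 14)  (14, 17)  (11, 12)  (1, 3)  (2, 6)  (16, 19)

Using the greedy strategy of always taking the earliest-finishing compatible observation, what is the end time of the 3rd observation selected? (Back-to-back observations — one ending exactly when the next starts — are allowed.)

12

Sorted by end: (1,3)  (2,6)  (7,9)  (11,12)  (12,14)  (14,17)  (16,19)
take (1,3); take (7,9); take (11,12); take (12,14); take (14,17); skip (16,19).
Selected: (1,3) (7,9) (11,12) (12,14) (14,17)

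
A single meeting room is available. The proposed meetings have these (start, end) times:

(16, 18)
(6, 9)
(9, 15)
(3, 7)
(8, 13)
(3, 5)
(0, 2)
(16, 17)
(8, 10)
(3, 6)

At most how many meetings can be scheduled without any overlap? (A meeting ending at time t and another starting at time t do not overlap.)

5

Sort by end time and greedily take each interval whose start is ≥ the last chosen end.
By end time: (0,2), (3,5), (3,6), (3,7), (6,9), (8,10), (8,13), (9,15), (16,17), (16,18).
Pick (0,2); next start ≥ 2 → (3,5); next start ≥ 5 → (6,9); next start ≥ 9 → (9,15); next start ≥ 15 → (16,17).
Selected 5 meetings.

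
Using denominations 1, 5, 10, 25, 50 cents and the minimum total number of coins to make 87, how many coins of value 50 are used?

Use the largest denomination that fits, subtract, and repeat.
87 = 1×50 + 1×25 + 1×10 + 2×1
Count of 50: 1

1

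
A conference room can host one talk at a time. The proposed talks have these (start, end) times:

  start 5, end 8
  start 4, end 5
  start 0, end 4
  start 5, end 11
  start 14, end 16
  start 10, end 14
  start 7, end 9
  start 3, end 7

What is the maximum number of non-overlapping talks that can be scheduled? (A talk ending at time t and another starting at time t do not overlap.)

5

Greedy by earliest finish: after sorting by end time, pick each interval compatible with the last pick.
By end time: (0,4), (4,5), (3,7), (5,8), (7,9), (5,11), (10,14), (14,16).
Pick (0,4); next start ≥ 4 → (4,5); next start ≥ 5 → (5,8); next start ≥ 8 → (10,14); next start ≥ 14 → (14,16).
Selected 5 talks.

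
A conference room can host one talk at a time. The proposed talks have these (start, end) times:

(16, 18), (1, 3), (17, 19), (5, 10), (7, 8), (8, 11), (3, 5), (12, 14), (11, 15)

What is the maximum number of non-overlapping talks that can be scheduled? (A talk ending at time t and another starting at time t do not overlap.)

6

Greedy by earliest finish: after sorting by end time, pick each interval compatible with the last pick.
Sorted by end: (1,3)  (3,5)  (7,8)  (5,10)  (8,11)  (12,14)  (11,15)  (16,18)  (17,19)
take (1,3); take (3,5); take (7,8); take (8,11); take (12,14); take (16,18).
Selected 6 talks.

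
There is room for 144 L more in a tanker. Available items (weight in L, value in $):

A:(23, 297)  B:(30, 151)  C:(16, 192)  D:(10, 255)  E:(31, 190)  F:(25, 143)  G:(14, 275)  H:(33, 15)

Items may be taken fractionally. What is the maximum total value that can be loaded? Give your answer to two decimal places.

1477.83

Ratios (sorted): D 25.50, G 19.64, A 12.91, C 12.00, E 6.13, F 5.72, B 5.03, H 0.45
take D (10 @ 255); take G (14 @ 275); take A (23 @ 297); take C (16 @ 192); take E (31 @ 190); take F (25 @ 143); take 25/30 of B → 125.83. Capacity used 144/144.
Total value = 1477.83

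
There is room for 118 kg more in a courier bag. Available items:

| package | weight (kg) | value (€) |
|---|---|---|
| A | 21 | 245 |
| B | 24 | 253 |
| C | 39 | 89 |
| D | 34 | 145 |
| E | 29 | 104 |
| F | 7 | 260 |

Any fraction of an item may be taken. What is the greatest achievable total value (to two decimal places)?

1013.85

Greedy by value/weight ratio, highest first.
Ratios (sorted): F 37.14, A 11.67, B 10.54, D 4.26, E 3.59, C 2.28
take F (7 @ 260); take A (21 @ 245); take B (24 @ 253); take D (34 @ 145); take E (29 @ 104); take 3/39 of C → 6.85. Capacity used 118/118.
Total value = 1013.85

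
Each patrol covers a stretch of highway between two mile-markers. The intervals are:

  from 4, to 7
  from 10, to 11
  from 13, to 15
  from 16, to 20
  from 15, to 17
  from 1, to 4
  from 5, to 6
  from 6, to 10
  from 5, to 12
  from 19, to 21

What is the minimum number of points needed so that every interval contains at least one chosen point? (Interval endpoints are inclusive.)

Sort by right endpoint; whenever an interval is uncovered, place a point at its right end.
Sorted: [1,4] [5,6] [4,7] [6,10] [10,11] [5,12] [13,15] [15,17] [16,20] [19,21]
{[1,4]} hit by 4; {[5,6],[4,7],[6,10]} hit by 6; {[10,11],[5,12]} hit by 11; {[13,15],[15,17]} hit by 15; {[16,20],[19,21]} hit by 20.
Points: 4, 6, 11, 15, 20 (5 total).

5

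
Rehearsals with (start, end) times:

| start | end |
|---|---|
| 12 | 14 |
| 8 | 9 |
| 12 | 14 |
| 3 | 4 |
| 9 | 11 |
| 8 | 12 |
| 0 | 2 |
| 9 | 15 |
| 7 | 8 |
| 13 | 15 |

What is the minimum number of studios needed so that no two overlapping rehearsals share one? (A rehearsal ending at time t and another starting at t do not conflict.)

4

Count concurrent intervals with a sweep; the peak is the room count.
Events (time:±→running): 0:+→1 2:-→0 3:+→1 4:-→0 7:+→1 8:-→0 8:+→1 8:+→2 9:-→1 9:+→2 9:+→3 11:-→2 12:-→1 12:+→2 12:+→3 13:+→4 … peak 4.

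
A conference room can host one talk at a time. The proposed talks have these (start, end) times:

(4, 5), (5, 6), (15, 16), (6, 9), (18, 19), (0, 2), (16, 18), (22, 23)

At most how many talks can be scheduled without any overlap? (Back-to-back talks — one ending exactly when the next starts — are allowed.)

Greedy by earliest finish: after sorting by end time, pick each interval compatible with the last pick.
By end time: (0,2), (4,5), (5,6), (6,9), (15,16), (16,18), (18,19), (22,23).
Pick (0,2); next start ≥ 2 → (4,5); next start ≥ 5 → (5,6); next start ≥ 6 → (6,9); next start ≥ 9 → (15,16); next start ≥ 16 → (16,18); next start ≥ 18 → (18,19); next start ≥ 19 → (22,23).
Selected 8 talks.

8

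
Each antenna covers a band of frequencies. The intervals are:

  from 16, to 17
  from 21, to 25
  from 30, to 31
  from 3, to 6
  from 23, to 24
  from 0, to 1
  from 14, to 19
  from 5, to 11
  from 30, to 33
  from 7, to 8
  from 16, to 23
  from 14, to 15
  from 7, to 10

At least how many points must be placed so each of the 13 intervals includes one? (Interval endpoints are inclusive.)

By right end: [0,1]  [3,6]  [7,8]  [7,10]  [5,11]  [14,15]  [16,17]  [14,19]  [16,23]  [23,24]  [21,25]  [30,31]  [30,33]
[0,1] uncovered → point at 1; [3,6] uncovered → point at 6; [7,8] uncovered → point at 8; [14,15] uncovered → point at 15; [16,17] uncovered → point at 17; [23,24] uncovered → point at 24; [30,31] uncovered → point at 31.
Points: 1, 6, 8, 15, 17, 24, 31 (7 total).

7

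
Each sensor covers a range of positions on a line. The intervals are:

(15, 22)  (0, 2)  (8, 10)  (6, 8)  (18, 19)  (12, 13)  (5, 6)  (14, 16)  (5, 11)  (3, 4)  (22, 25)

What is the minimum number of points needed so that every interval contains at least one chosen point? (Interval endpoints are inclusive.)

Process intervals by earliest right end; each time one isn't hit yet, stab at its right endpoint.
Sorted: [0,2] [3,4] [5,6] [6,8] [8,10] [5,11] [12,13] [14,16] [18,19] [15,22] [22,25]
{[0,2]} hit by 2; {[3,4]} hit by 4; {[5,6],[6,8]} hit by 6; {[8,10],[5,11]} hit by 10; {[12,13]} hit by 13; {[14,16]} hit by 16; {[18,19],[15,22]} hit by 19; {[22,25]} hit by 25.
Points: 2, 4, 6, 10, 13, 16, 19, 25 (8 total).

8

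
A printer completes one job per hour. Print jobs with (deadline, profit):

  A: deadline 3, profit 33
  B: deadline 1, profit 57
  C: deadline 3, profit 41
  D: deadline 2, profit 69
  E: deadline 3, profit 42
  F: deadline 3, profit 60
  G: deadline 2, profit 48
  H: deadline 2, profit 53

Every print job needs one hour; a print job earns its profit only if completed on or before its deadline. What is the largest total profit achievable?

186

Profit order: D=69 F=60 B=57 H=53 G=48 E=42 C=41 A=33
Assign: D→slot 2, F→slot 3, B→slot 1, H skipped, G skipped, E skipped, C skipped, A skipped.
Slots: [1:B] [2:D] [3:F]
Profit = 57 + 69 + 60 = 186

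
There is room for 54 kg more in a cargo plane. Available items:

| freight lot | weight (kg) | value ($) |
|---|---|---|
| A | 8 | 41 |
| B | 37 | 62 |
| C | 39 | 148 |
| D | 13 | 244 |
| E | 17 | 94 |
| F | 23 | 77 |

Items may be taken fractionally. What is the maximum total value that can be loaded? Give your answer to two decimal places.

Sort by value per unit weight and fill in that order.
Ratios (sorted): D 18.77, E 5.53, A 5.12, C 3.79, F 3.35, B 1.68
take D (13 @ 244); take E (17 @ 94); take A (8 @ 41); take 16/39 of C → 60.72. Capacity used 54/54.
Total value = 439.72

439.72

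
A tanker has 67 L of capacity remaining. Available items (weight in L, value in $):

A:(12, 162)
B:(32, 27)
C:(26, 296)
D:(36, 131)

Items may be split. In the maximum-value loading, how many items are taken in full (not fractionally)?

2

Sort by value per unit weight and fill in that order.
Ratios (sorted): A 13.50, C 11.38, D 3.64, B 0.84
take A (12 @ 162); take C (26 @ 296); take 29/36 of D → 105.53. Capacity used 67/67.
2 item(s) taken whole; one partial (take 29/36 of D).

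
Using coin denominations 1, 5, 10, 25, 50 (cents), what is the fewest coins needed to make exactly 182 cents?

Greedy: take as many of the largest coin as possible, then repeat with the remainder.
182 − 3×50→32 − 1×25→7 − 1×5→2 − 2×1→0
Total coins = 3 + 1 + 1 + 2 = 7

7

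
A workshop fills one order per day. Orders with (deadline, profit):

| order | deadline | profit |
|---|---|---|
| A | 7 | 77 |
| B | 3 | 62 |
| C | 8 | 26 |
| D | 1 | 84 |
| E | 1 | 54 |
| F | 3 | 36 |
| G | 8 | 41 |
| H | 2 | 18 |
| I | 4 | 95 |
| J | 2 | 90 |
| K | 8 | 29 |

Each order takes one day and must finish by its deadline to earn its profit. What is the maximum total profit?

504

Sort by profit descending; place each in the latest free slot ≤ its deadline.
Profit order: I=95 J=90 D=84 A=77 B=62 E=54 G=41 F=36 K=29 C=26 H=18
Assign: I→slot 4, J→slot 2, D→slot 1, A→slot 7, B→slot 3, E skipped, G→slot 8, F skipped, K→slot 6, C→slot 5, H skipped.
Slots: [1:D] [2:J] [3:B] [4:I] [5:C] [6:K] [7:A] [8:G]
Profit = 84 + 90 + 62 + 95 + 26 + 29 + 77 + 41 = 504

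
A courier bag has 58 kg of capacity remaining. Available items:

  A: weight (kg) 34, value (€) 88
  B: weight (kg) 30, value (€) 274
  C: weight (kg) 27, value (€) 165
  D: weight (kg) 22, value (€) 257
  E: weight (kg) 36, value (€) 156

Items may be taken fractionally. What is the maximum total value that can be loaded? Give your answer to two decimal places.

Order: D (257/22=11.68) > B (274/30=9.13) > C (165/27=6.11) > E (156/36=4.33) > A (88/34=2.59)
Fill: take D (22 @ 257) → take B (30 @ 274) → take 6/27 of C → 36.67; 58/58 used.
Total value = 567.67

567.67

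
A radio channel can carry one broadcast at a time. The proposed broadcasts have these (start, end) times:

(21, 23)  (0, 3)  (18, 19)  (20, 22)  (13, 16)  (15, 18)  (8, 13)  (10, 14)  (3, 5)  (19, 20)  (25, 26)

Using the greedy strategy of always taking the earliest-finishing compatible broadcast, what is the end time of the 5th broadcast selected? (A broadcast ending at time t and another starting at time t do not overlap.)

19

Sort by end time and greedily take each interval whose start is ≥ the last chosen end.
Sorted by end: (0,3)  (3,5)  (8,13)  (10,14)  (13,16)  (15,18)  (18,19)  (19,20)  (20,22)  (21,23)  (25,26)
take (0,3); take (3,5); take (8,13); skip (10,14); take (13,16); skip (15,18); take (18,19); take (19,20); take (20,22); skip (21,23); take (25,26).
Selected: (0,3) (3,5) (8,13) (13,16) (18,19) (19,20) (20,22) (25,26)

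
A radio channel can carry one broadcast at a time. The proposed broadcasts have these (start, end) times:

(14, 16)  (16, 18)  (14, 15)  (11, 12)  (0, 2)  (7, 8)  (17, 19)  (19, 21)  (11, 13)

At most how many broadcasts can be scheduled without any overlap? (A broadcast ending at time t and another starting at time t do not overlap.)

6

Order by finish time; keep every interval that doesn't clash with the previous kept one.
By end time: (0,2), (7,8), (11,12), (11,13), (14,15), (14,16), (16,18), (17,19), (19,21).
Pick (0,2); next start ≥ 2 → (7,8); next start ≥ 8 → (11,12); next start ≥ 12 → (14,15); next start ≥ 15 → (16,18); next start ≥ 18 → (19,21).
Selected 6 broadcasts.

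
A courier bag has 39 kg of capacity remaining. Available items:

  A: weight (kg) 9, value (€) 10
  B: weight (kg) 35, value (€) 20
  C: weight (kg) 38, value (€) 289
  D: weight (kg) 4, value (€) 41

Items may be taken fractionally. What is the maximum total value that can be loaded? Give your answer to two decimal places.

307.18

Sort by value per unit weight and fill in that order.
Order: D (41/4=10.25) > C (289/38=7.61) > A (10/9=1.11) > B (20/35=0.57)
Fill: take D (4 @ 41) → take 35/38 of C → 266.18; 39/39 used.
Total value = 307.18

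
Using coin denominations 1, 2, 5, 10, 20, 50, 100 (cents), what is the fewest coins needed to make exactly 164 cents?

5

164 = 1×100 + 1×50 + 1×10 + 2×2
Total coins = 1 + 1 + 1 + 2 = 5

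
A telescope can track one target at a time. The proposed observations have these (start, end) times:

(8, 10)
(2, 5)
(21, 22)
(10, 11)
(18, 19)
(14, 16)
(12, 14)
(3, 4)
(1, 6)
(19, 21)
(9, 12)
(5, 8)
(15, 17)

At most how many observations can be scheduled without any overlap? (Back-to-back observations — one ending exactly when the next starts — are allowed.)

Order by finish time; keep every interval that doesn't clash with the previous kept one.
Sorted by end: (3,4)  (2,5)  (1,6)  (5,8)  (8,10)  (10,11)  (9,12)  (12,14)  (14,16)  (15,17)  (18,19)  (19,21)  (21,22)
take (3,4); skip (2,5); take (5,8); take (8,10); take (10,11); take (12,14); take (14,16); take (18,19); take (19,21); take (21,22).
Selected 9 observations.

9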